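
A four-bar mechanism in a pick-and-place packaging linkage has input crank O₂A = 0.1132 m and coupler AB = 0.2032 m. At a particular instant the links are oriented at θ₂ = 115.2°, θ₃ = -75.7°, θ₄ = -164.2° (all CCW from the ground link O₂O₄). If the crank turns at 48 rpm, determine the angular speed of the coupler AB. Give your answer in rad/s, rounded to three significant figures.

ω₂ = 5.027 rad/s (from 48 rpm).
Differentiating the loop-closure r₂e^{iθ₂}+r₃e^{iθ₃}=r₁+r₄e^{iθ₄} gives r₂ω₂e^{iθ₂}+r₃ω₃e^{iθ₃}=r₄ω₄e^{iθ₄}.
Eliminating the other unknown: ω₃ = r₂ω₂ sin(θ₄−θ₂) / [r₃ sin(θ₃−θ₄)].
Numerator sine = +0.98657; denominator sine = +0.99966.
Result = 0.1132·5.027·(+0.98657) / (0.2032·(+0.99966)) = +2.7636 rad/s; magnitude 2.7636 rad/s.

2.76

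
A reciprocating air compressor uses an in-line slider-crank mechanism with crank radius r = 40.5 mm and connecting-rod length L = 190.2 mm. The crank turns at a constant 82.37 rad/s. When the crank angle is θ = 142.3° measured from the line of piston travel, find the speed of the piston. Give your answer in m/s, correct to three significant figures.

ω = 82.37 rad/s
For an in-line slider-crank, x = r cosθ + √(L² − r² sin²θ), so v = −rω sinθ·[1 + r cosθ/√(L² − r² sin²θ)].
With r = 0.0405 m, L = 0.1902 m, θ = 142.3°: √(L² − r² sin²θ) = 0.18858 m.
v = −0.0405·82.37·0.61153·[1 + 0.0405·-0.79122/0.18858] = -1.6934 m/s.
|v| = 1.6934 m/s.

1.69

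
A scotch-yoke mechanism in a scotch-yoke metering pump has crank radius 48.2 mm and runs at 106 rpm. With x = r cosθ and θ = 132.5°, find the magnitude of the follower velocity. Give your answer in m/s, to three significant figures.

ω = 11.1 rad/s (from 106 rpm).
x = r cosθ ⇒ ẋ = −rω sinθ.
|v| = rω|sinθ| = 0.0482·11.1·|sin 132.5°| = 0.39447 m/s.

0.394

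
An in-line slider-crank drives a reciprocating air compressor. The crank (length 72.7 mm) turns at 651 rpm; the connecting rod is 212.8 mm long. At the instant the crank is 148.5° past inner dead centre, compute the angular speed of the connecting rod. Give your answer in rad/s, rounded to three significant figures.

ω = 68.17 rad/s (converted from 651 rpm).
The rod makes angle φ with the slider axis where L sinφ = r sinθ; differentiating, L cosφ·φ̇ = r ω cosθ.
L cosφ = √(L² − r² sin²θ) = 0.20938 m.
|ω_rod| = r ω |cosθ| / √(L² − r² sin²θ) = 0.0727·68.17·0.85264/0.20938 = 20.182 rad/s.

20.2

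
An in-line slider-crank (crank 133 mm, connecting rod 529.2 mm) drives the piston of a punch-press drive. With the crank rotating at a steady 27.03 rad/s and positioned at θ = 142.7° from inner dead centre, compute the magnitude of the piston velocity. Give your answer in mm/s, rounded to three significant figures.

ω = 27.03 rad/s
For an in-line slider-crank, x = r cosθ + √(L² − r² sin²θ), so v = −rω sinθ·[1 + r cosθ/√(L² − r² sin²θ)].
With r = 0.133 m, L = 0.5292 m, θ = 142.7°: √(L² − r² sin²θ) = 0.52303 m.
v = −0.133·27.03·0.60599·[1 + 0.133·-0.79547/0.52303] = -1.7379 m/s.
|v| = 1.7379 m/s = 1737.9 mm/s.

1740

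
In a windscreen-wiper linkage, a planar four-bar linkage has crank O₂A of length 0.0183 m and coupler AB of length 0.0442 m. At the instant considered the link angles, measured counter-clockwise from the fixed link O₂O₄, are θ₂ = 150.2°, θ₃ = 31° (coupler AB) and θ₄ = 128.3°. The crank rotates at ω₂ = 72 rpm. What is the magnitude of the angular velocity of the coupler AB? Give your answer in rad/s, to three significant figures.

ω₂ = 7.54 rad/s (from 72 rpm).
Differentiating the loop-closure r₂e^{iθ₂}+r₃e^{iθ₃}=r₁+r₄e^{iθ₄} gives r₂ω₂e^{iθ₂}+r₃ω₃e^{iθ₃}=r₄ω₄e^{iθ₄}.
Eliminating the other unknown: ω₃ = r₂ω₂ sin(θ₄−θ₂) / [r₃ sin(θ₃−θ₄)].
Numerator sine = -0.37299; denominator sine = -0.99189.
Result = 0.0183·7.54·(-0.37299) / (0.0442·(-0.99189)) = +1.1739 rad/s; magnitude 1.1739 rad/s.

1.17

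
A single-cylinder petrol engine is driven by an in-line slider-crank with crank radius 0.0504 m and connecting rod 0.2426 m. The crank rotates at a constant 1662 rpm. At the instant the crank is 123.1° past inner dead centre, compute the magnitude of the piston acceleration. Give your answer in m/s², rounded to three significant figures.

961

ω = 2π·1662/60 = 174 rad/s
x(θ) = r cosθ + √(L² − r² sin²θ); with ω constant, a = ω²·d²x/dθ².
d²x/dθ² = −r cosθ − r²(cos2θ)/√u − r⁴ sin²2θ/(4u^{3/2}),  u = L² − r² sin²θ = 0.0570721 m².
Substituting r = 0.0504 m, L = 0.2426 m, θ = 123.1°: d²x/dθ² = +0.031715 m.
a = ω²·d²x/dθ² = (174)²·(+0.031715) = +960.7 m/s²;  |a| = 960.7 m/s².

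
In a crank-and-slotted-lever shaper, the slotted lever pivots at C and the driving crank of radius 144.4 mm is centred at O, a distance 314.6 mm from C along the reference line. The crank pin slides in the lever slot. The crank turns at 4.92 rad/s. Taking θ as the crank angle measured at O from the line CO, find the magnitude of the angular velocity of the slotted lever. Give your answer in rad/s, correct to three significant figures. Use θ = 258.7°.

ω = 4.92 rad/s
Crank pin A relative to C: A = (d + r cosθ, r sinθ); lever angle φ = atan2(r sinθ, d + r cosθ).
Differentiating tanφ: φ̇ = rω(d cosθ + r)/(d² + r² + 2dr cosθ).
d² + r² + 2dr cosθ = |CA|² = 0.102022 m²;  d cosθ + r = +0.082755 m.
|ω_lever| = |0.1444·4.92·+0.082755| / 0.102022 = 0.57628 rad/s.

0.576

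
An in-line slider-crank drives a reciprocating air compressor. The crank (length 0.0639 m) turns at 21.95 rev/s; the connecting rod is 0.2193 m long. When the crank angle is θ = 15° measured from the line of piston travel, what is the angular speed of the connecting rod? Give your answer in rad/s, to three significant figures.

ω = 137.9 rad/s (converted from 21.95 rev/s).
The rod makes angle φ with the slider axis where L sinφ = r sinθ; differentiating, L cosφ·φ̇ = r ω cosθ.
L cosφ = √(L² − r² sin²θ) = 0.21868 m.
|ω_rod| = r ω |cosθ| / √(L² − r² sin²θ) = 0.0639·137.9·0.96593/0.21868 = 38.928 rad/s.

38.9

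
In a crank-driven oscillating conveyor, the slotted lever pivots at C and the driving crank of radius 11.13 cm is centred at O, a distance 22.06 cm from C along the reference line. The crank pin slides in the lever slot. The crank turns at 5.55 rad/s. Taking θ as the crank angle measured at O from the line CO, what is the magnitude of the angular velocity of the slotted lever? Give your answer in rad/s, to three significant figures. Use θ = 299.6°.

1.59

ω = 5.55 rad/s
Crank pin A relative to C: A = (d + r cosθ, r sinθ); lever angle φ = atan2(r sinθ, d + r cosθ).
Differentiating tanφ: φ̇ = rω(d cosθ + r)/(d² + r² + 2dr cosθ).
d² + r² + 2dr cosθ = |CA|² = 0.0853073 m²;  d cosθ + r = +0.22026 m.
|ω_lever| = |0.1113·5.55·+0.22026| / 0.0853073 = 1.5949 rad/s.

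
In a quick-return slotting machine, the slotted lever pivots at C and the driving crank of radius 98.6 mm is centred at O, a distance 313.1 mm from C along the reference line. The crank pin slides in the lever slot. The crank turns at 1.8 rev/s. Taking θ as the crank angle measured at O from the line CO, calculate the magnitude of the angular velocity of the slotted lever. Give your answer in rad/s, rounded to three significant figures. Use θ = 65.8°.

1.90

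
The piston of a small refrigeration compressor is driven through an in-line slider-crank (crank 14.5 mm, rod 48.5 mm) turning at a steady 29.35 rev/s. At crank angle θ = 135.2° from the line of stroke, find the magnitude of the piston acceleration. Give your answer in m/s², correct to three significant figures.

ω = 2π·29.4 = 184.4 rad/s
x(θ) = r cosθ + √(L² − r² sin²θ); with ω constant, a = ω²·d²x/dθ².
d²x/dθ² = −r cosθ − r²(cos2θ)/√u − r⁴ sin²2θ/(4u^{3/2}),  u = L² − r² sin²θ = 0.00224786 m².
Substituting r = 0.0145 m, L = 0.0485 m, θ = 135.2°: d²x/dθ² = +0.010154 m.
a = ω²·d²x/dθ² = (184.4)²·(+0.010154) = +345.32 m/s²;  |a| = 345.32 m/s².

345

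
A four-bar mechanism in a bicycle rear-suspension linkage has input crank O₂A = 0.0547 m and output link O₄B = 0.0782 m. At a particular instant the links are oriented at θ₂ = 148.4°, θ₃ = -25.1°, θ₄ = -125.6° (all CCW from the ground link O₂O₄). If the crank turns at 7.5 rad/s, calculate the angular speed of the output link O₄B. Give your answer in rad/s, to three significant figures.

ω₂ = 7.5 rad/s
Differentiating the loop-closure r₂e^{iθ₂}+r₃e^{iθ₃}=r₁+r₄e^{iθ₄} gives r₂ω₂e^{iθ₂}+r₃ω₃e^{iθ₃}=r₄ω₄e^{iθ₄}.
Eliminating the other unknown: ω₄ = r₂ω₂ sin(θ₂−θ₃) / [r₄ sin(θ₄−θ₃)].
Numerator sine = +0.11320; denominator sine = -0.98325.
Result = 0.0547·7.5·(+0.11320) / (0.0782·(-0.98325)) = -0.604 rad/s; magnitude 0.604 rad/s.

0.604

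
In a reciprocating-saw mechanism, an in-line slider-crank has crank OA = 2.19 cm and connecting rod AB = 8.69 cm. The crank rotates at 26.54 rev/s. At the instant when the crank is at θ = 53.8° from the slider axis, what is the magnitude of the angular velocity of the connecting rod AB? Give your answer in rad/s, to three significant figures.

ω = 166.8 rad/s (converted from 26.54 rev/s).
The rod makes angle φ with the slider axis where L sinφ = r sinθ; differentiating, L cosφ·φ̇ = r ω cosθ.
L cosφ = √(L² − r² sin²θ) = 0.085084 m.
|ω_rod| = r ω |cosθ| / √(L² − r² sin²θ) = 0.0219·166.8·0.59061/0.085084 = 25.35 rad/s.

25.3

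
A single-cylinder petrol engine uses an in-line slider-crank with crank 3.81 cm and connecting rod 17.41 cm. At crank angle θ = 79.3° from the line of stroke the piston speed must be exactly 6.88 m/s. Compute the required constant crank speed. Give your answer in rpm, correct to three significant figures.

1680

For an in-line slider-crank, |v_piston| = rω|sinθ|·[1 + r cosθ/√(L² − r² sin²θ)].
With r = 0.0381 m, L = 0.1741 m, θ = 79.3°: the bracketed kinematic factor |dx/dθ| = 0.038995 m.
ω = v/|dx/dθ| = 6.88/0.038995 = 176.43 rad/s.
N = 60ω/(2π) = 1684.8 rpm.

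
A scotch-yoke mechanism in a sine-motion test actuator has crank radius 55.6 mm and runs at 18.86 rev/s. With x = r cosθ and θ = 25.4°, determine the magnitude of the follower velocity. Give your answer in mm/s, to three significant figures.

2830

ω = 118.5 rad/s (from 18.86 rev/s).
x = r cosθ ⇒ ẋ = −rω sinθ.
|v| = rω|sinθ| = 0.0556·118.5·|sin 25.4°| = 2.8261 m/s = 2826.1 mm/s.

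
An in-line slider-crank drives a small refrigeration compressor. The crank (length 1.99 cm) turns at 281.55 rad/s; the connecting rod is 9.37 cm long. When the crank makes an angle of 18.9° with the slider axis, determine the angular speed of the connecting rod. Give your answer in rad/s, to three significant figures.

56.7

ω = 281.6 rad/s
The rod makes angle φ with the slider axis where L sinφ = r sinθ; differentiating, L cosφ·φ̇ = r ω cosθ.
L cosφ = √(L² − r² sin²θ) = 0.093478 m.
|ω_rod| = r ω |cosθ| / √(L² − r² sin²θ) = 0.0199·281.6·0.94609/0.093478 = 56.706 rad/s.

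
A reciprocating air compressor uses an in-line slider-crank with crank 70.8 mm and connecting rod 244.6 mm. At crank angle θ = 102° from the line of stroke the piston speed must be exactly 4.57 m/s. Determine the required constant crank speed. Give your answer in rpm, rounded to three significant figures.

672

For an in-line slider-crank, |v_piston| = rω|sinθ|·[1 + r cosθ/√(L² − r² sin²θ)].
With r = 0.0708 m, L = 0.2446 m, θ = 102°: the bracketed kinematic factor |dx/dθ| = 0.064907 m.
ω = v/|dx/dθ| = 4.57/0.064907 = 70.408 rad/s.
N = 60ω/(2π) = 672.35 rpm.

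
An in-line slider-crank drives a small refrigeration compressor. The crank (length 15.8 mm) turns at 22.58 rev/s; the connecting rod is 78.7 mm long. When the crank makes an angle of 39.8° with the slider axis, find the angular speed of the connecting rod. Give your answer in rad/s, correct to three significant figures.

ω = 141.9 rad/s (converted from 22.58 rev/s).
The rod makes angle φ with the slider axis where L sinφ = r sinθ; differentiating, L cosφ·φ̇ = r ω cosθ.
L cosφ = √(L² − r² sin²θ) = 0.078047 m.
|ω_rod| = r ω |cosθ| / √(L² − r² sin²θ) = 0.0158·141.9·0.76828/0.078047 = 22.066 rad/s.

22.1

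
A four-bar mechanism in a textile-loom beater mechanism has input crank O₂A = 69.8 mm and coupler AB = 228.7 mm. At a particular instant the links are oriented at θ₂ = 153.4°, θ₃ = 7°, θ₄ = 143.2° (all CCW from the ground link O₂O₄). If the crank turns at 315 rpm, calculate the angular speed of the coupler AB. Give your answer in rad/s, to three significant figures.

2.58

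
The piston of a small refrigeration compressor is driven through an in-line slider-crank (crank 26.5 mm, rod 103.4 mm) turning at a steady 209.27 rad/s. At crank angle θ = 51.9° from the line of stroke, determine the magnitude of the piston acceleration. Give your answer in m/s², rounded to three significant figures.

649

ω = 209.3 rad/s
x(θ) = r cosθ + √(L² − r² sin²θ); with ω constant, a = ω²·d²x/dθ².
d²x/dθ² = −r cosθ − r²(cos2θ)/√u − r⁴ sin²2θ/(4u^{3/2}),  u = L² − r² sin²θ = 0.0102567 m².
Substituting r = 0.0265 m, L = 0.1034 m, θ = 51.9°: d²x/dθ² = -0.014809 m.
a = ω²·d²x/dθ² = (209.3)²·(-0.014809) = -648.56 m/s²;  |a| = 648.56 m/s².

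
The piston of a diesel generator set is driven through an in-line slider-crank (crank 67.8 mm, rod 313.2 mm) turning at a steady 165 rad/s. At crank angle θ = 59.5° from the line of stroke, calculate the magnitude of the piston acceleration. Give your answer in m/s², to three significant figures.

743

ω = 165 rad/s
x(θ) = r cosθ + √(L² − r² sin²θ); with ω constant, a = ω²·d²x/dθ².
d²x/dθ² = −r cosθ − r²(cos2θ)/√u − r⁴ sin²2θ/(4u^{3/2}),  u = L² − r² sin²θ = 0.0946815 m².
Substituting r = 0.0678 m, L = 0.3132 m, θ = 59.5°: d²x/dθ² = -0.027307 m.
a = ω²·d²x/dθ² = (165)²·(-0.027307) = -743.44 m/s²;  |a| = 743.44 m/s².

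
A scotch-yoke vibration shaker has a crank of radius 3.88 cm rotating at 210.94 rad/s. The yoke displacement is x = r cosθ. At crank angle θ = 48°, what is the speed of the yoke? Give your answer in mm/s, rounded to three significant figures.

ω = 210.9 rad/s
x = r cosθ ⇒ ẋ = −rω sinθ.
|v| = rω|sinθ| = 0.0388·210.9·|sin 48°| = 6.0822 m/s = 6082.2 mm/s.

6080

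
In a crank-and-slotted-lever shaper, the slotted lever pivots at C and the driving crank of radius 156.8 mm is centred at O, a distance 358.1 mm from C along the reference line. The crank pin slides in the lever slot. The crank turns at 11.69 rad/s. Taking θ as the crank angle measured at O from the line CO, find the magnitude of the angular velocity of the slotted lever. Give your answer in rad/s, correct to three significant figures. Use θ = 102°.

1.17

ω = 11.69 rad/s
Crank pin A relative to C: A = (d + r cosθ, r sinθ); lever angle φ = atan2(r sinθ, d + r cosθ).
Differentiating tanφ: φ̇ = rω(d cosθ + r)/(d² + r² + 2dr cosθ).
d² + r² + 2dr cosθ = |CA|² = 0.129473 m²;  d cosθ + r = +0.082347 m.
|ω_lever| = |0.1568·11.69·+0.082347| / 0.129473 = 1.1658 rad/s.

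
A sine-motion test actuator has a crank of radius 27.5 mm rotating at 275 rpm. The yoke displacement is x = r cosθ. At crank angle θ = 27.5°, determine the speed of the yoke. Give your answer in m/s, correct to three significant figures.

0.366

ω = 28.8 rad/s (from 275 rpm).
x = r cosθ ⇒ ẋ = −rω sinθ.
|v| = rω|sinθ| = 0.0275·28.8·|sin 27.5°| = 0.36568 m/s.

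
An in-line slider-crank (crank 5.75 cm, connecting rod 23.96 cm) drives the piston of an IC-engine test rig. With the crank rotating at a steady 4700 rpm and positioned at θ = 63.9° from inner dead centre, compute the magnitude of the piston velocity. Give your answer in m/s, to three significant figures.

ω = 2π·4700/60 = 492.2 rad/s
For an in-line slider-crank, x = r cosθ + √(L² − r² sin²θ), so v = −rω sinθ·[1 + r cosθ/√(L² − r² sin²θ)].
With r = 0.0575 m, L = 0.2396 m, θ = 63.9°: √(L² − r² sin²θ) = 0.23397 m.
v = −0.0575·492.2·0.89803·[1 + 0.0575·0.43994/0.23397] = -28.162 m/s.
|v| = 28.162 m/s.

28.2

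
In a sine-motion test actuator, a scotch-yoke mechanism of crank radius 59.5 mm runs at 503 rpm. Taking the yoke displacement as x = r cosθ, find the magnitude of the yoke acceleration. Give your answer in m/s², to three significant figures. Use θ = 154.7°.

ω = 52.67 rad/s (from 503 rpm).
x = r cosθ ⇒ ẍ = −rω² cosθ (ω constant).
|a| = rω²|cosθ| = 0.0595·(52.67)²·|cos 154.7°| = 149.25 m/s².

149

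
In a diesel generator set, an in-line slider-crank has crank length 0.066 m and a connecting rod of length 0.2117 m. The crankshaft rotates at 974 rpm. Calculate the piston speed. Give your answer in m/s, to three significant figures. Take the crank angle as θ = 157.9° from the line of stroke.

ω = 2π·974/60 = 102 rad/s
For an in-line slider-crank, x = r cosθ + √(L² − r² sin²θ), so v = −rω sinθ·[1 + r cosθ/√(L² − r² sin²θ)].
With r = 0.066 m, L = 0.2117 m, θ = 157.9°: √(L² − r² sin²θ) = 0.21024 m.
v = −0.066·102·0.37622·[1 + 0.066·-0.92653/0.21024] = -1.796 m/s.
|v| = 1.796 m/s.

1.80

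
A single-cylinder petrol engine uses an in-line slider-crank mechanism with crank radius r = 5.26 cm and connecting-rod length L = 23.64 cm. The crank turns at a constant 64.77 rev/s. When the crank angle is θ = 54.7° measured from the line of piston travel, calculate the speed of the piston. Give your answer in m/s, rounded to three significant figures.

19.8

ω = 2π·64.8 = 407 rad/s
For an in-line slider-crank, x = r cosθ + √(L² − r² sin²θ), so v = −rω sinθ·[1 + r cosθ/√(L² − r² sin²θ)].
With r = 0.0526 m, L = 0.2364 m, θ = 54.7°: √(L² − r² sin²θ) = 0.23247 m.
v = −0.0526·407·0.81614·[1 + 0.0526·0.57786/0.23247] = -19.755 m/s.
|v| = 19.755 m/s.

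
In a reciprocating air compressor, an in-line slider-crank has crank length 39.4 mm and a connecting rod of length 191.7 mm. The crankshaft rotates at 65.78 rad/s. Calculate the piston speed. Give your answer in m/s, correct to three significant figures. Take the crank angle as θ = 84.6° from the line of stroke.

2.63

ω = 65.78 rad/s
For an in-line slider-crank, x = r cosθ + √(L² − r² sin²θ), so v = −rω sinθ·[1 + r cosθ/√(L² − r² sin²θ)].
With r = 0.0394 m, L = 0.1917 m, θ = 84.6°: √(L² − r² sin²θ) = 0.18764 m.
v = −0.0394·65.78·0.99556·[1 + 0.0394·0.09411/0.18764] = -2.6312 m/s.
|v| = 2.6312 m/s.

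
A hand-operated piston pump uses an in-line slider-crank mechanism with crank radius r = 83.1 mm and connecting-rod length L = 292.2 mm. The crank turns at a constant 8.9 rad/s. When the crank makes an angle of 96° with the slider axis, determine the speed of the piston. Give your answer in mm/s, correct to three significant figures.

ω = 8.9 rad/s
For an in-line slider-crank, x = r cosθ + √(L² − r² sin²θ), so v = −rω sinθ·[1 + r cosθ/√(L² − r² sin²θ)].
With r = 0.0831 m, L = 0.2922 m, θ = 96°: √(L² − r² sin²θ) = 0.28027 m.
v = −0.0831·8.9·0.99452·[1 + 0.0831·-0.10453/0.28027] = -0.71274 m/s.
|v| = 0.71274 m/s = 712.74 mm/s.

713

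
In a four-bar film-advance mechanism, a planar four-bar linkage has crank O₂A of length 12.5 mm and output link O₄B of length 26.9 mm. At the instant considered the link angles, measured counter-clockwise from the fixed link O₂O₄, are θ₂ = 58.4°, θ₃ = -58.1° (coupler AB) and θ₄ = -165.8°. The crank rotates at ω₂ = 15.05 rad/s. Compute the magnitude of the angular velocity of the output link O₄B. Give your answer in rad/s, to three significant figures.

6.57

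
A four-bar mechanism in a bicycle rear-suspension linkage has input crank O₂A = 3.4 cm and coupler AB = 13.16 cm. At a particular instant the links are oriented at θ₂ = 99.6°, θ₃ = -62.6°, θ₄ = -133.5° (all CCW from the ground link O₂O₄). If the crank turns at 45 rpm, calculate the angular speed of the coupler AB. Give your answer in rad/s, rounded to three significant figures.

ω₂ = 4.712 rad/s (from 45 rpm).
Differentiating the loop-closure r₂e^{iθ₂}+r₃e^{iθ₃}=r₁+r₄e^{iθ₄} gives r₂ω₂e^{iθ₂}+r₃ω₃e^{iθ₃}=r₄ω₄e^{iθ₄}.
Eliminating the other unknown: ω₃ = r₂ω₂ sin(θ₄−θ₂) / [r₃ sin(θ₃−θ₄)].
Numerator sine = +0.79968; denominator sine = +0.94495.
Result = 0.034·4.712·(+0.79968) / (0.1316·(+0.94495)) = +1.0303 rad/s; magnitude 1.0303 rad/s.

1.03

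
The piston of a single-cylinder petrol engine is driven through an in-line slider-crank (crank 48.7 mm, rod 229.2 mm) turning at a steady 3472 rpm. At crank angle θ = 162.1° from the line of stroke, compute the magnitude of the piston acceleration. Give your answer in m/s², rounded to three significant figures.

ω = 2π·3472/60 = 363.6 rad/s
x(θ) = r cosθ + √(L² − r² sin²θ); with ω constant, a = ω²·d²x/dθ².
d²x/dθ² = −r cosθ − r²(cos2θ)/√u − r⁴ sin²2θ/(4u^{3/2}),  u = L² − r² sin²θ = 0.0523086 m².
Substituting r = 0.0487 m, L = 0.2292 m, θ = 162.1°: d²x/dθ² = +0.037892 m.
a = ω²·d²x/dθ² = (363.6)²·(+0.037892) = +5009.1 m/s²;  |a| = 5009.1 m/s².

5010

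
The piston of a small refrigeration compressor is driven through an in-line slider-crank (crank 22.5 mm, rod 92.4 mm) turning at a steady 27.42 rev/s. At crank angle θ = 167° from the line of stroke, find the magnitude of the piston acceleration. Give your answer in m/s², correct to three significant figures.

504

ω = 2π·27.4 = 172.3 rad/s
x(θ) = r cosθ + √(L² − r² sin²θ); with ω constant, a = ω²·d²x/dθ².
d²x/dθ² = −r cosθ − r²(cos2θ)/√u − r⁴ sin²2θ/(4u^{3/2}),  u = L² − r² sin²θ = 0.00851214 m².
Substituting r = 0.0225 m, L = 0.0924 m, θ = 167°: d²x/dθ² = +0.016976 m.
a = ω²·d²x/dθ² = (172.3)²·(+0.016976) = +503.88 m/s²;  |a| = 503.88 m/s².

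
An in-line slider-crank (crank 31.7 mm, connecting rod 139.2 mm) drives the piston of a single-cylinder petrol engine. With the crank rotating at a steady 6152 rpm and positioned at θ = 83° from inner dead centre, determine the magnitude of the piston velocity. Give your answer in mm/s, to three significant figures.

ω = 2π·6152/60 = 644.2 rad/s
For an in-line slider-crank, x = r cosθ + √(L² − r² sin²θ), so v = −rω sinθ·[1 + r cosθ/√(L² − r² sin²θ)].
With r = 0.0317 m, L = 0.1392 m, θ = 83°: √(L² − r² sin²θ) = 0.1356 m.
v = −0.0317·644.2·0.99255·[1 + 0.0317·0.12187/0.1356] = -20.848 m/s.
|v| = 20.848 m/s = 20848 mm/s.

20800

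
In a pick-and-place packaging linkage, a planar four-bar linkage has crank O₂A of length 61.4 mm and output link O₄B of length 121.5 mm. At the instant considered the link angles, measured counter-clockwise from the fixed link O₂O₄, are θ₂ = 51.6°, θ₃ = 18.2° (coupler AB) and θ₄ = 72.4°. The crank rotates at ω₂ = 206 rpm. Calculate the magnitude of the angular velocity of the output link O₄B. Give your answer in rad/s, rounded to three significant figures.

ω₂ = 21.57 rad/s (from 206 rpm).
Differentiating the loop-closure r₂e^{iθ₂}+r₃e^{iθ₃}=r₁+r₄e^{iθ₄} gives r₂ω₂e^{iθ₂}+r₃ω₃e^{iθ₃}=r₄ω₄e^{iθ₄}.
Eliminating the other unknown: ω₄ = r₂ω₂ sin(θ₂−θ₃) / [r₄ sin(θ₄−θ₃)].
Numerator sine = +0.55048; denominator sine = +0.81106.
Result = 0.0614·21.57·(+0.55048) / (0.1215·(+0.81106)) = +7.399 rad/s; magnitude 7.399 rad/s.

7.40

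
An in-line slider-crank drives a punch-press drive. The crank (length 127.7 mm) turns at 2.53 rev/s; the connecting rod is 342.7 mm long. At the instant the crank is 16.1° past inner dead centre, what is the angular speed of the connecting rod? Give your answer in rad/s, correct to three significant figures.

5.72

ω = 15.9 rad/s (converted from 2.53 rev/s).
The rod makes angle φ with the slider axis where L sinφ = r sinθ; differentiating, L cosφ·φ̇ = r ω cosθ.
L cosφ = √(L² − r² sin²θ) = 0.34087 m.
|ω_rod| = r ω |cosθ| / √(L² − r² sin²θ) = 0.1277·15.9·0.96078/0.34087 = 5.7218 rad/s.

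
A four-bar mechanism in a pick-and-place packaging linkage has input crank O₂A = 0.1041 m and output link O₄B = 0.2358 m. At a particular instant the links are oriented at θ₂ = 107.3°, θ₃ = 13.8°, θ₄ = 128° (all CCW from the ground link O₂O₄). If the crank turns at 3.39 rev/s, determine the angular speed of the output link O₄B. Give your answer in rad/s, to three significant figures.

10.3

ω₂ = 21.3 rad/s (from 3.39 rev/s).
Differentiating the loop-closure r₂e^{iθ₂}+r₃e^{iθ₃}=r₁+r₄e^{iθ₄} gives r₂ω₂e^{iθ₂}+r₃ω₃e^{iθ₃}=r₄ω₄e^{iθ₄}.
Eliminating the other unknown: ω₄ = r₂ω₂ sin(θ₂−θ₃) / [r₄ sin(θ₄−θ₃)].
Numerator sine = +0.99813; denominator sine = +0.91212.
Result = 0.1041·21.3·(+0.99813) / (0.2358·(+0.91212)) = +10.29 rad/s; magnitude 10.29 rad/s.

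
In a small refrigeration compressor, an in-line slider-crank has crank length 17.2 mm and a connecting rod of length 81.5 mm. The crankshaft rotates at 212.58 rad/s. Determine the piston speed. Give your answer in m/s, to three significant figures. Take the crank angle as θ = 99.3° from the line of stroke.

ω = 212.6 rad/s
For an in-line slider-crank, x = r cosθ + √(L² − r² sin²θ), so v = −rω sinθ·[1 + r cosθ/√(L² − r² sin²θ)].
With r = 0.0172 m, L = 0.0815 m, θ = 99.3°: √(L² − r² sin²θ) = 0.079713 m.
v = −0.0172·212.6·0.98686·[1 + 0.0172·-0.16160/0.079713] = -3.4825 m/s.
|v| = 3.4825 m/s.

3.48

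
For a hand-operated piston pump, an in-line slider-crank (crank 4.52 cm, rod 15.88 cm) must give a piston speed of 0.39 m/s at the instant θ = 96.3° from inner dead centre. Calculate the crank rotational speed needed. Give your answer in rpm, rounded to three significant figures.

For an in-line slider-crank, |v_piston| = rω|sinθ|·[1 + r cosθ/√(L² − r² sin²θ)].
With r = 0.0452 m, L = 0.1588 m, θ = 96.3°: the bracketed kinematic factor |dx/dθ| = 0.043464 m.
ω = v/|dx/dθ| = 0.39/0.043464 = 8.9729 rad/s.
N = 60ω/(2π) = 85.685 rpm.

85.7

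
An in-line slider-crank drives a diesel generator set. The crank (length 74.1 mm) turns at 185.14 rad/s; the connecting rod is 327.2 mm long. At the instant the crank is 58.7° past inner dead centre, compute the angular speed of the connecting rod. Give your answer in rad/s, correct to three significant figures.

22.2

ω = 185.1 rad/s
The rod makes angle φ with the slider axis where L sinφ = r sinθ; differentiating, L cosφ·φ̇ = r ω cosθ.
L cosφ = √(L² − r² sin²θ) = 0.32102 m.
|ω_rod| = r ω |cosθ| / √(L² − r² sin²θ) = 0.0741·185.1·0.51952/0.32102 = 22.202 rad/s.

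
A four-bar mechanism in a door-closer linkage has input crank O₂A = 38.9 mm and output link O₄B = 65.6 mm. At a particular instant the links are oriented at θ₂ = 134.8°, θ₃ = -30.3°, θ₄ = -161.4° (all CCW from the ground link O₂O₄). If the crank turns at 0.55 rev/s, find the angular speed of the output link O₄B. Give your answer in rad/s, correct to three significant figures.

ω₂ = 3.456 rad/s (from 0.55 rev/s).
Differentiating the loop-closure r₂e^{iθ₂}+r₃e^{iθ₃}=r₁+r₄e^{iθ₄} gives r₂ω₂e^{iθ₂}+r₃ω₃e^{iθ₃}=r₄ω₄e^{iθ₄}.
Eliminating the other unknown: ω₄ = r₂ω₂ sin(θ₂−θ₃) / [r₄ sin(θ₄−θ₃)].
Numerator sine = +0.25713; denominator sine = -0.75356.
Result = 0.0389·3.456·(+0.25713) / (0.0656·(-0.75356)) = -0.69924 rad/s; magnitude 0.69924 rad/s.

0.699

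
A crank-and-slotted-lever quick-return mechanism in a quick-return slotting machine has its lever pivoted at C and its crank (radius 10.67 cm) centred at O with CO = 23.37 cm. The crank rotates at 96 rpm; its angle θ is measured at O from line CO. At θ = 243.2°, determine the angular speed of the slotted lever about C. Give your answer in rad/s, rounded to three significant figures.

0.0328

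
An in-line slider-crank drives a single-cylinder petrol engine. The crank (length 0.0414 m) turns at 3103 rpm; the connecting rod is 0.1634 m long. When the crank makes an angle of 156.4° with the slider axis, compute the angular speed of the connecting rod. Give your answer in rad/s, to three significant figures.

75.8

ω = 324.9 rad/s (converted from 3103 rpm).
The rod makes angle φ with the slider axis where L sinφ = r sinθ; differentiating, L cosφ·φ̇ = r ω cosθ.
L cosφ = √(L² − r² sin²θ) = 0.16256 m.
|ω_rod| = r ω |cosθ| / √(L² − r² sin²θ) = 0.0414·324.9·0.91636/0.16256 = 75.835 rad/s.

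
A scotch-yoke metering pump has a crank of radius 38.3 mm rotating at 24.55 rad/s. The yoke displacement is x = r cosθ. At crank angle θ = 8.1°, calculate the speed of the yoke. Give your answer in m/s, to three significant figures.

0.132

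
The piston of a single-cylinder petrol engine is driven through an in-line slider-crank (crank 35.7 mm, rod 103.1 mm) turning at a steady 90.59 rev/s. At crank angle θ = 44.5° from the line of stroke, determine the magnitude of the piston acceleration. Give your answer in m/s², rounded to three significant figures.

8450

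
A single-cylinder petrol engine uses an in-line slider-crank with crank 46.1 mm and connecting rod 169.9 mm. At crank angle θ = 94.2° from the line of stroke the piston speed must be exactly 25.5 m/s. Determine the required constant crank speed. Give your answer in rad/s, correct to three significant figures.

566

For an in-line slider-crank, |v_piston| = rω|sinθ|·[1 + r cosθ/√(L² − r² sin²θ)].
With r = 0.0461 m, L = 0.1699 m, θ = 94.2°: the bracketed kinematic factor |dx/dθ| = 0.045027 m.
ω = v/|dx/dθ| = 25.5/0.045027 = 566.33 rad/s.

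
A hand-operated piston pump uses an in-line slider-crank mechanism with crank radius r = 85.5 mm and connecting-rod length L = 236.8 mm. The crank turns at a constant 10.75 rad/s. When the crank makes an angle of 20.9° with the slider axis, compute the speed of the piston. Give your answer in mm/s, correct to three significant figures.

439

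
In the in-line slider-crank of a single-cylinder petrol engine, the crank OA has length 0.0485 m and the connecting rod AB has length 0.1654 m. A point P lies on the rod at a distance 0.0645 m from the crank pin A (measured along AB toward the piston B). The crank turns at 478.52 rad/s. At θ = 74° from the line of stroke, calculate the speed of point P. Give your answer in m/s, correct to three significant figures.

ω = 478.5 rad/s.  Crank-pin speed |V_A| = rω = 23.208 m/s, perpendicular to OA.
Rod angle: sinφ = −(r/L) sinθ ⇒ φ = -16.372°; ω_rod = −rω cosθ/√(L²−r²sin²θ) = -40.311 rad/s.
V_P = V_A + ω_rod × AP, with AP = 0.0645 m along the rod.
Components: V_Px = −rω sinθ − a·ω_rod·sinφ = -23.042 m/s;  V_Py = rω cosθ + a·ω_rod·cosφ = +3.9024 m/s.
|V_P| = √(V_Px² + V_Py²) = 23.37 m/s.

23.4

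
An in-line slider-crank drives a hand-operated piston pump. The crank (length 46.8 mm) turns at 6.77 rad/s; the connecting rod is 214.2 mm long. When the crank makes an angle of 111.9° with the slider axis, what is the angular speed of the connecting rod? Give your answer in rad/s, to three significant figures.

ω = 6.77 rad/s
The rod makes angle φ with the slider axis where L sinφ = r sinθ; differentiating, L cosφ·φ̇ = r ω cosθ.
L cosφ = √(L² − r² sin²θ) = 0.20975 m.
|ω_rod| = r ω |cosθ| / √(L² − r² sin²θ) = 0.0468·6.77·0.37299/0.20975 = 0.56341 rad/s.

0.563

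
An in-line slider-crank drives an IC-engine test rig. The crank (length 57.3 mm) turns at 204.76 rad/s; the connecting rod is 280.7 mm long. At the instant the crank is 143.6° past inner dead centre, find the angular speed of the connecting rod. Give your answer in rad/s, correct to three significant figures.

ω = 204.8 rad/s
The rod makes angle φ with the slider axis where L sinφ = r sinθ; differentiating, L cosφ·φ̇ = r ω cosθ.
L cosφ = √(L² − r² sin²θ) = 0.27863 m.
|ω_rod| = r ω |cosθ| / √(L² − r² sin²θ) = 0.0573·204.8·0.80489/0.27863 = 33.893 rad/s.

33.9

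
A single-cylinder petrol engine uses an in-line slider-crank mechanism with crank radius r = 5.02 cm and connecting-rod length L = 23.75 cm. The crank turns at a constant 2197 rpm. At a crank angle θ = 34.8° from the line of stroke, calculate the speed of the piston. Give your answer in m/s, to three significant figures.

7.74

ω = 2π·2197/60 = 230.1 rad/s
For an in-line slider-crank, x = r cosθ + √(L² − r² sin²θ), so v = −rω sinθ·[1 + r cosθ/√(L² − r² sin²θ)].
With r = 0.0502 m, L = 0.2375 m, θ = 34.8°: √(L² − r² sin²θ) = 0.23577 m.
v = −0.0502·230.1·0.57071·[1 + 0.0502·0.82115/0.23577] = -7.7439 m/s.
|v| = 7.7439 m/s.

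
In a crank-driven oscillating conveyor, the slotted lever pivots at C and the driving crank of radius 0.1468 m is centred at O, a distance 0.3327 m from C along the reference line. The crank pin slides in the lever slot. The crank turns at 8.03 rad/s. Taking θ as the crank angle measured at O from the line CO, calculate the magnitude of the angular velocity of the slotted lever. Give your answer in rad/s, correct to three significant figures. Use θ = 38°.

2.30

ω = 8.03 rad/s
Crank pin A relative to C: A = (d + r cosθ, r sinθ); lever angle φ = atan2(r sinθ, d + r cosθ).
Differentiating tanφ: φ̇ = rω(d cosθ + r)/(d² + r² + 2dr cosθ).
d² + r² + 2dr cosθ = |CA|² = 0.209213 m²;  d cosθ + r = +0.40897 m.
|ω_lever| = |0.1468·8.03·+0.40897| / 0.209213 = 2.3043 rad/s.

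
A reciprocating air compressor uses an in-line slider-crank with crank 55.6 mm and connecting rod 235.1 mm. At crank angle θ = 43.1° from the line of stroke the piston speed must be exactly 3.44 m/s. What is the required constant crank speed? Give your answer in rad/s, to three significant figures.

For an in-line slider-crank, |v_piston| = rω|sinθ|·[1 + r cosθ/√(L² − r² sin²θ)].
With r = 0.0556 m, L = 0.2351 m, θ = 43.1°: the bracketed kinematic factor |dx/dθ| = 0.044637 m.
ω = v/|dx/dθ| = 3.44/0.044637 = 77.065 rad/s.

77.1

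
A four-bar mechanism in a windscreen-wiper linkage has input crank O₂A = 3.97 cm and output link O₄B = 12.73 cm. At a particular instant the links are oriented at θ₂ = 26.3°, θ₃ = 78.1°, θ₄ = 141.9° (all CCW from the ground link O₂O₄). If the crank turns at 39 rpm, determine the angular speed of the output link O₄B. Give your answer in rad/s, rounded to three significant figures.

1.12

ω₂ = 4.084 rad/s (from 39 rpm).
Differentiating the loop-closure r₂e^{iθ₂}+r₃e^{iθ₃}=r₁+r₄e^{iθ₄} gives r₂ω₂e^{iθ₂}+r₃ω₃e^{iθ₃}=r₄ω₄e^{iθ₄}.
Eliminating the other unknown: ω₄ = r₂ω₂ sin(θ₂−θ₃) / [r₄ sin(θ₄−θ₃)].
Numerator sine = -0.78586; denominator sine = +0.89726.
Result = 0.0397·4.084·(-0.78586) / (0.1273·(+0.89726)) = -1.1155 rad/s; magnitude 1.1155 rad/s.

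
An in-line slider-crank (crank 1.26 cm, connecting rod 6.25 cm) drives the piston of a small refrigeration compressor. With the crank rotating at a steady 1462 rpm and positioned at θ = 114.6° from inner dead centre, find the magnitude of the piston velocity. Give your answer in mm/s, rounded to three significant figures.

1600

ω = 2π·1462/60 = 153.1 rad/s
For an in-line slider-crank, x = r cosθ + √(L² − r² sin²θ), so v = −rω sinθ·[1 + r cosθ/√(L² − r² sin²θ)].
With r = 0.0126 m, L = 0.0625 m, θ = 114.6°: √(L² − r² sin²θ) = 0.061441 m.
v = −0.0126·153.1·0.90924·[1 + 0.0126·-0.41628/0.061441] = -1.6042 m/s.
|v| = 1.6042 m/s = 1604.2 mm/s.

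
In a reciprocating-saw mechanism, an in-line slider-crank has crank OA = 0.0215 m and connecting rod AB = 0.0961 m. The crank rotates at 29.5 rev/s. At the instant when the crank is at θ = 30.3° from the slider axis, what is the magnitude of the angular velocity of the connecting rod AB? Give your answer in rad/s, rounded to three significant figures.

36.0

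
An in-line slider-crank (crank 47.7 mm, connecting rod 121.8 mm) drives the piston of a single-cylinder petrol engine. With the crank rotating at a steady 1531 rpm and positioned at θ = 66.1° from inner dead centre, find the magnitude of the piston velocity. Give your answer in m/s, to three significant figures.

ω = 2π·1531/60 = 160.3 rad/s
For an in-line slider-crank, x = r cosθ + √(L² − r² sin²θ), so v = −rω sinθ·[1 + r cosθ/√(L² − r² sin²θ)].
With r = 0.0477 m, L = 0.1218 m, θ = 66.1°: √(L² − r² sin²θ) = 0.11373 m.
v = −0.0477·160.3·0.91425·[1 + 0.0477·0.40514/0.11373] = -8.1799 m/s.
|v| = 8.1799 m/s.

8.18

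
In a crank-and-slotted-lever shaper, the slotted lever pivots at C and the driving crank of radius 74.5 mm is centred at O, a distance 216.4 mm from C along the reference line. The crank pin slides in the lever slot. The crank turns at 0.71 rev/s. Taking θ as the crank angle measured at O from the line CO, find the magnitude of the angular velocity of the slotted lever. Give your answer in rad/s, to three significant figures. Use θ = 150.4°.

1.55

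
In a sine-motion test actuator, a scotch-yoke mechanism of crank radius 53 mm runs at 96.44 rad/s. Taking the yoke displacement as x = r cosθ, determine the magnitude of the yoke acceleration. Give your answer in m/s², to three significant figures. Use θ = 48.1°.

329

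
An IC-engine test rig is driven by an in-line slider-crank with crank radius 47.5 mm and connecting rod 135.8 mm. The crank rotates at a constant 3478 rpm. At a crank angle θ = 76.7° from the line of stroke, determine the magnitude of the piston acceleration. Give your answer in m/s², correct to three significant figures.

ω = 2π·3478/60 = 364.2 rad/s
x(θ) = r cosθ + √(L² − r² sin²θ); with ω constant, a = ω²·d²x/dθ².
d²x/dθ² = −r cosθ − r²(cos2θ)/√u − r⁴ sin²2θ/(4u^{3/2}),  u = L² − r² sin²θ = 0.0163048 m².
Substituting r = 0.0475 m, L = 0.1358 m, θ = 76.7°: d²x/dθ² = +0.0047495 m.
a = ω²·d²x/dθ² = (364.2)²·(+0.0047495) = +630.04 m/s²;  |a| = 630.04 m/s².

630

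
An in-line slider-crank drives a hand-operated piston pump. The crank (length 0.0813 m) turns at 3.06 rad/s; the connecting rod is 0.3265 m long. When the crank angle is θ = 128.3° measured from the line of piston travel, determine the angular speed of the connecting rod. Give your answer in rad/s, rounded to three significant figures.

ω = 3.06 rad/s
The rod makes angle φ with the slider axis where L sinφ = r sinθ; differentiating, L cosφ·φ̇ = r ω cosθ.
L cosφ = √(L² − r² sin²θ) = 0.32021 m.
|ω_rod| = r ω |cosθ| / √(L² − r² sin²θ) = 0.0813·3.06·0.61978/0.32021 = 0.48153 rad/s.

0.482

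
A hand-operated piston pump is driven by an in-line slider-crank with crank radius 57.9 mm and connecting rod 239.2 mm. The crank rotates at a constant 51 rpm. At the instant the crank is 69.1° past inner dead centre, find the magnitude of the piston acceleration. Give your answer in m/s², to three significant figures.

ω = 2π·51/60 = 5.341 rad/s
x(θ) = r cosθ + √(L² − r² sin²θ); with ω constant, a = ω²·d²x/dθ².
d²x/dθ² = −r cosθ − r²(cos2θ)/√u − r⁴ sin²2θ/(4u^{3/2}),  u = L² − r² sin²θ = 0.0542909 m².
Substituting r = 0.0579 m, L = 0.2392 m, θ = 69.1°: d²x/dθ² = -0.010028 m.
a = ω²·d²x/dθ² = (5.341)²·(-0.010028) = -0.28603 m/s²;  |a| = 0.28603 m/s².

0.286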